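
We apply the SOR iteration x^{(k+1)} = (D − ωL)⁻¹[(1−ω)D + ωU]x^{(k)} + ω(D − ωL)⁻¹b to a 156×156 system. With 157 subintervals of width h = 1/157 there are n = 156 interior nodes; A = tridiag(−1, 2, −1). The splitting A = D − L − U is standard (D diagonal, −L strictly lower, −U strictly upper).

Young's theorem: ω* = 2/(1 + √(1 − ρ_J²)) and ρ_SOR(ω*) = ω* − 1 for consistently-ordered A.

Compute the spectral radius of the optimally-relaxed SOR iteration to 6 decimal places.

ρ_SOR = 0.960767

B_J for the 156×156 system has eigenvalues cos(kπ/157); ρ_J = cos(π/157) = 0.999800.
1 − cos²(π/157) = sin²(π/157) ⇒ √(1−ρ_J²) = sin(π/157) = 0.0200088.
Young: ω* = 2/(1+√(1−ρ_J²)) = 2/(1+0.0200088) = 2/1.0200088 = 1.960767.
ρ(B_{ω*}) = ω*−1 = 0.960767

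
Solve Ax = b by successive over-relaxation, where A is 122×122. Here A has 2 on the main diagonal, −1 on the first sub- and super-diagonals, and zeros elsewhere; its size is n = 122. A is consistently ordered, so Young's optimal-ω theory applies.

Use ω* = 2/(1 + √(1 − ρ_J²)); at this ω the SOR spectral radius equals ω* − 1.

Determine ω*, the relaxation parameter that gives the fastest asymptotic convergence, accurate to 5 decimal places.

spectrum of D⁻¹(L+U) = {cos(kπ/123) : 1≤k≤122}; ρ_J = cos(π/123) = 0.99967.
√(1−ρ_J²) simplifies to sin(π/123) = 0.025539.
So ω* = 2/1.025539 = 1.95019 (Young).
ρ_SOR = ω* − 1 ≈ 0.95019.

ω* = 1.95019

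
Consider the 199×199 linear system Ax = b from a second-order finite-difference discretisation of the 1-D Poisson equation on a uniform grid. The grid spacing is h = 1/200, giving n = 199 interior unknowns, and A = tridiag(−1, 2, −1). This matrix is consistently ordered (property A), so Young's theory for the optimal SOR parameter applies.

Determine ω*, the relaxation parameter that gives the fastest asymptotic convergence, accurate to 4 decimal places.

B_J for the 199×199 system has eigenvalues cos(kπ/200); ρ_J = cos(π/200) = 0.9999.
√(1−ρ_J²) simplifies to sin(π/200) = 0.01571.
Young: ω* = 2/(1+√(1−ρ_J²)) = 2/(1+0.01571) = 2/1.01571 = 1.9691.
ρ_SOR = ω* − 1 = 1.9691 − 1 = 0.9691.

ω* = 1.9691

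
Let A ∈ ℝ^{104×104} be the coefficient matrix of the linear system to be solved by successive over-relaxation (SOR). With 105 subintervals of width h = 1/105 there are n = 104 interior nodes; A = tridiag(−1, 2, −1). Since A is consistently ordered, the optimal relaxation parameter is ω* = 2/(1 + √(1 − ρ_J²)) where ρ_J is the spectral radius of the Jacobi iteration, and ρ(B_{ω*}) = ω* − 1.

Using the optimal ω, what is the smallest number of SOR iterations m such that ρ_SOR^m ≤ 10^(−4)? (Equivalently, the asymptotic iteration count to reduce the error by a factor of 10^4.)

[ρ_J] n=104: ρ(B_J) = cos(π/(n+1)) = cos(π/105) = 0.9995524.
1 − cos²(π/105) = sin²(π/105) ⇒ √(1−ρ_J²) = sin(π/105) = 0.0299155.
Young: ω* = 2/(1+√(1−ρ_J²)) = 2/(1+0.0299155) = 2/1.0299155 = 1.9419069.
[ρ_SOR] ω* − 1 = 0.9419069.
Need (0.9419069)^m ≤ 10^(−4): m ≥ 4·ln10/|ln 0.9419069| = 9.21034/0.0598488 = 153.893 ⇒ m = 154.

m = 154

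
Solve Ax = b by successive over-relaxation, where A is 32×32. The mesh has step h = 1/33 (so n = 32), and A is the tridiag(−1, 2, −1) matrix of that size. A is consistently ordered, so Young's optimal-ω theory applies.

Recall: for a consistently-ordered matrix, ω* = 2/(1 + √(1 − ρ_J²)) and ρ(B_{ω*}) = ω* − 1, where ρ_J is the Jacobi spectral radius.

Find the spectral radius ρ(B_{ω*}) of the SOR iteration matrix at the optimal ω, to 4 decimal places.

With n=32, ρ(Jacobi) = cos(π/33) = 0.9955.
√(1 − cos²(π/33)) = sin(π/33) ≈ 0.09506.
[ω*] 2 ÷ (1 + 0.09506) = 2 ÷ 1.09506 = 1.8264.
ρ_SOR = ω* − 1 ≈ 0.8264.

ρ_SOR = 0.8264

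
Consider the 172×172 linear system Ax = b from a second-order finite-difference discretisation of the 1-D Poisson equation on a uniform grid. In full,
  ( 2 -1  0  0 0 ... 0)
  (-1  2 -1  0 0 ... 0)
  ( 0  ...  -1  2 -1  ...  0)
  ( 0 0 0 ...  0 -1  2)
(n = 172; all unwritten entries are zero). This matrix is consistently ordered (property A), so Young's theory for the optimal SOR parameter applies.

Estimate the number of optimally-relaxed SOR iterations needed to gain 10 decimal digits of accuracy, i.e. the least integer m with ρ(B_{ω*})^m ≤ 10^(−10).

m = 634

[ρ_J] n=172: ρ(B_J) = cos(π/(n+1)) = cos(π/173) = 0.9998351.
√(1−ρ_J²) = |sin(π/173)| = 0.0181585
ω* = 2/(1 + 0.0181585) = 2/1.0181585 = 1.9643307.
Hence ρ(B_{ω*}) = 1.9643307 − 1 = 0.9643307.
10·ln10 = 23.0259; −ln(0.9643307) = 0.036321; m = ⌈23.0259/0.036321⌉ = ⌈633.956⌉ = 634.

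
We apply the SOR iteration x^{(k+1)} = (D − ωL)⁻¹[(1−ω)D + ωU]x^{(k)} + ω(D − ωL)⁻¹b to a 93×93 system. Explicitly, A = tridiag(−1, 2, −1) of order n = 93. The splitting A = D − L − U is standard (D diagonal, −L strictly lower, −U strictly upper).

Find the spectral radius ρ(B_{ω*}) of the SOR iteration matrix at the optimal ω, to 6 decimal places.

ρ_SOR = 0.935331

ρ_J = max_k |cos(kπ/94)| = cos(π/94) = 0.999442
√(1 − cos²(π/94)) = sin(π/94) ≈ 0.0334150.
ω* = 2/(1 + 0.0334150) = 2/1.0334150 = 1.935331.
ρ_SOR = ω* − 1 ≈ 0.935331.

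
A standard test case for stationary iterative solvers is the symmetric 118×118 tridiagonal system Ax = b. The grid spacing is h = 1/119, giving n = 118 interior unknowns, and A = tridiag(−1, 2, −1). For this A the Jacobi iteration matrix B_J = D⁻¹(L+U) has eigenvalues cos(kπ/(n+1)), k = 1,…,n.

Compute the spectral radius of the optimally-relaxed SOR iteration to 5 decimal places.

With n=118, ρ(Jacobi) = cos(π/119) = 0.99965.
1 − cos²(π/119) = sin²(π/119) ⇒ √(1−ρ_J²) = sin(π/119) = 0.026397.
[ω*] 2 ÷ (1 + 0.026397) = 2 ÷ 1.026397 = 1.94856.
At ω = 1.94856 every |λ(B_ω)| = ω−1, so ρ_SOR = 0.94856.

ρ_SOR = 0.94856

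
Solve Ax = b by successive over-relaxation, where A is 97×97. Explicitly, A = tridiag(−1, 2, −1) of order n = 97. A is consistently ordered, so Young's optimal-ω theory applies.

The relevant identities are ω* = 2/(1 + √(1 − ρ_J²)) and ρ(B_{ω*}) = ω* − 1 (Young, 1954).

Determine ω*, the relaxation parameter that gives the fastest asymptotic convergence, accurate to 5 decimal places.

ω* = 1.93789

n=97: λ(B_J) = 1 − λ(A)/2 = cos(kπ/98); k=1 gives ρ_J = 0.99949.
√(1−ρ_J²) simplifies to sin(π/98) = 0.032052.
ω* = 2/(1+0.032052) = 1.93789
Hence ρ(B_{ω*}) = 1.93789 − 1 = 0.93789.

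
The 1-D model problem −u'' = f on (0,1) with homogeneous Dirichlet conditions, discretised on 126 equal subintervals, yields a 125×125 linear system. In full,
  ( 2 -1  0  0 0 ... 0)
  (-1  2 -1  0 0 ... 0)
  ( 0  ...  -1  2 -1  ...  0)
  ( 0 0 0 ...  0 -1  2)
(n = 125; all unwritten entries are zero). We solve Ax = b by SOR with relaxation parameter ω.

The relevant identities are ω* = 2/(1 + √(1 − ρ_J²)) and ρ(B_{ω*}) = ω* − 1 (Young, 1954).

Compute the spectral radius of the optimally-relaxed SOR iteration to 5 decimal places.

[ρ_J] n=125: ρ(B_J) = cos(π/(n+1)) = cos(π/126) = 0.99969.
root = sin(π/126) = 0.024931  (since 1−cos² = sin²).
So ω* = 2/1.024931 = 1.95135 (Young).
and ρ(B_{ω*}) = 1.95135 − 1 = 0.95135.

ρ_SOR = 0.95135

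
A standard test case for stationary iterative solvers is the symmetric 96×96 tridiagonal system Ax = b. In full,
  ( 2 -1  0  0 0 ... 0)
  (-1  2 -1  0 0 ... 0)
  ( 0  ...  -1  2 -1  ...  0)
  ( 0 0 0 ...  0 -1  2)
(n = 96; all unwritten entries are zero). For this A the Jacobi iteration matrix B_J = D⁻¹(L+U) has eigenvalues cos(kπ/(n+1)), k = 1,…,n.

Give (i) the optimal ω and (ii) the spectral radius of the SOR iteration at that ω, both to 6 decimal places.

ω* = 1.937268, ρ_SOR = 0.937268

½·tridiag(1,0,1) at n=96: λ_k = cos(kπ/97); max |λ| at k=1 ⇒ ρ_J = cos(π/97) ≈ 0.999476.
√(1 − cos²(π/97)) = sin(π/97) ≈ 0.0323819.
[ω*] 2 ÷ (1 + 0.0323819) = 2 ÷ 1.0323819 = 1.937268.
ρ(B_{ω*}) = ω*−1 = 0.937268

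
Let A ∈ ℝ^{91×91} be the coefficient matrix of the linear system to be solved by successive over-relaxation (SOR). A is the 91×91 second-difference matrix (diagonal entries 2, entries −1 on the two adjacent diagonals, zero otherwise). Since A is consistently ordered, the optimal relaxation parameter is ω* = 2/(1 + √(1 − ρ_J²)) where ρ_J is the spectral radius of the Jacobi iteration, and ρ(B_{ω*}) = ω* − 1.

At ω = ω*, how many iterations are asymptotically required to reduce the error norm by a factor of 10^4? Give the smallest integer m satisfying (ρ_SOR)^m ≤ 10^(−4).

m = 135

B_J for the 91×91 system has eigenvalues cos(kπ/92); ρ_J = cos(π/92) = 0.9994170.
√(1−ρ_J²) simplifies to sin(π/92) = 0.0341411.
ω* = 2/(1+0.0341411) = 1.9339721
ρ(B_{ω*}) = ω*−1 = 0.9339721
For 4 digits: m = 4·ln10 / (−ln 0.9339721) = 9.21034/0.0683087 = 134.834; round up → m = 135.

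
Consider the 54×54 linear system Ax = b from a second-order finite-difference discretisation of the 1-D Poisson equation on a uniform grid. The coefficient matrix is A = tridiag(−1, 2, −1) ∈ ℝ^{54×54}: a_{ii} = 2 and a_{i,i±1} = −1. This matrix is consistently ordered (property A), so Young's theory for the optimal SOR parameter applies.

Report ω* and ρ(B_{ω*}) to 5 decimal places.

½·tridiag(1,0,1) at n=54: λ_k = cos(kπ/55); max |λ| at k=1 ⇒ ρ_J = cos(π/55) ≈ 0.99837.
√(1−ρ_J²) = |sin(π/55)| = 0.057089
Then 2/(1+√(1−ρ_J²)) = 2/(1+0.057089); ω* = 2/1.057089 = 1.89199.
ρ(B_{ω*}) = ω*−1 = 0.89199

ω* = 1.89199, ρ_SOR = 0.89199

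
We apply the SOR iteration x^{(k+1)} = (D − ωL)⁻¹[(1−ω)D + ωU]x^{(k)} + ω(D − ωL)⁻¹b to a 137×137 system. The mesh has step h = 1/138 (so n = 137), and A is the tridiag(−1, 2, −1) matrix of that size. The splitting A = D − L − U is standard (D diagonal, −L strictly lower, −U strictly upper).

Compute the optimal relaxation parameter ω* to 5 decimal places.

ω* = 1.95549

B_J for the 137×137 system has eigenvalues cos(kπ/138); ρ_J = cos(π/138) = 0.99974.
root = sin(π/138) = 0.022763  (since 1−cos² = sin²).
ω* = 2 / (1 + 0.022763) = 2 / 1.022763 ≈ 1.95549.
[ρ_SOR] ω* − 1 = 0.95549.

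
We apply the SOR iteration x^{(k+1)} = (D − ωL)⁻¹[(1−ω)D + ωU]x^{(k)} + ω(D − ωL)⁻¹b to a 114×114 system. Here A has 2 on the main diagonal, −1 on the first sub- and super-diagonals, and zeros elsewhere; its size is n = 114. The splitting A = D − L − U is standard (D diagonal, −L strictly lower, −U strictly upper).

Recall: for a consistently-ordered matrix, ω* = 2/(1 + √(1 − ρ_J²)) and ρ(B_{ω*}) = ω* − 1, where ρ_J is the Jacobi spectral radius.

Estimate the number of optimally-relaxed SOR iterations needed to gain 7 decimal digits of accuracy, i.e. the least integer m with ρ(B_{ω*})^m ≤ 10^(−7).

m = 295

½·tridiag(1,0,1) at n=114: λ_k = cos(kπ/115); max |λ| at k=1 ⇒ ρ_J = cos(π/115) ≈ 0.9996269.
√(1−ρ_J²) = |sin(π/115)| = 0.0273148
ω* = 2 / (1 + 0.0273148) = 2 / 1.0273148 ≈ 1.9468229.
ρ(B_{ω*}) = ω*−1 = 0.9468229
(0.9468229)^m ≤ 10^{−7}  ⇒  m·ln(0.9468229) ≤ −7·ln10  ⇒  m ≥ 294.970  ⇒  m = 295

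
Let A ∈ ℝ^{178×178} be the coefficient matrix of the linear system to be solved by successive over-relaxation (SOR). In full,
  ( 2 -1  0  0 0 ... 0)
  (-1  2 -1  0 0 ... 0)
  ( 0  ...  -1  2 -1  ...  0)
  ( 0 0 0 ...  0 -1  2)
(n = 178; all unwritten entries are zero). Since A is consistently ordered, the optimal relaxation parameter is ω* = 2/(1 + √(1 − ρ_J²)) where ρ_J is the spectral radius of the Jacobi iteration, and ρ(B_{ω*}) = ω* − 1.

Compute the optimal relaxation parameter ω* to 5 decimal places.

ω* = 1.96551

[ρ_J] n=178: ρ(B_J) = cos(π/(n+1)) = cos(π/179) = 0.99985.
√(1−ρ_J²) simplifies to sin(π/179) = 0.017550.
ω* = 2 / (1 + 0.017550) = 2 / 1.017550 ≈ 1.96551.
[ρ_SOR] ω* − 1 = 0.96551.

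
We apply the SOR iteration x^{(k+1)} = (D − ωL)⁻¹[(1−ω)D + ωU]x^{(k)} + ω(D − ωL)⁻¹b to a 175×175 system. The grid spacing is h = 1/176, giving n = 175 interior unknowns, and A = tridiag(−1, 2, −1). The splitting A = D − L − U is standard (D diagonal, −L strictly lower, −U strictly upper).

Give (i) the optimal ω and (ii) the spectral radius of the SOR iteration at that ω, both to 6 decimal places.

spectrum of D⁻¹(L+U) = {cos(kπ/176) : 1≤k≤175}; ρ_J = cos(π/176) = 0.999841.
root = sin(π/176) = 0.0178490  (since 1−cos² = sin²).
Then 2/(1+√(1−ρ_J²)) = 2/(1+0.0178490); ω* = 2/1.0178490 = 1.964928.
[ρ_SOR] ω* − 1 = 0.964928.

ω* = 1.964928, ρ_SOR = 0.964928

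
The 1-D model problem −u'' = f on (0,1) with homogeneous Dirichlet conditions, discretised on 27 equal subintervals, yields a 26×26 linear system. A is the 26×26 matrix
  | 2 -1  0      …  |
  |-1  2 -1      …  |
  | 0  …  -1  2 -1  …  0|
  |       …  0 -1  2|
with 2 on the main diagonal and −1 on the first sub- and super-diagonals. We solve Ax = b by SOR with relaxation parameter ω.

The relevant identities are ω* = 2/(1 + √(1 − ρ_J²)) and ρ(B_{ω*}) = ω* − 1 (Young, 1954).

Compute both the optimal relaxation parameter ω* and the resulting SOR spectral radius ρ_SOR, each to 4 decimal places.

[ρ_J] n=26: ρ(B_J) = cos(π/(n+1)) = cos(π/27) = 0.9932.
√(1 − cos²(π/27)) = sin(π/27) ≈ 0.11609.
ω* = 2/(1 + 0.11609) = 2/1.11609 = 1.7920.
Hence ρ(B_{ω*}) = 1.7920 − 1 = 0.7920.

ω* = 1.7920, ρ_SOR = 0.7920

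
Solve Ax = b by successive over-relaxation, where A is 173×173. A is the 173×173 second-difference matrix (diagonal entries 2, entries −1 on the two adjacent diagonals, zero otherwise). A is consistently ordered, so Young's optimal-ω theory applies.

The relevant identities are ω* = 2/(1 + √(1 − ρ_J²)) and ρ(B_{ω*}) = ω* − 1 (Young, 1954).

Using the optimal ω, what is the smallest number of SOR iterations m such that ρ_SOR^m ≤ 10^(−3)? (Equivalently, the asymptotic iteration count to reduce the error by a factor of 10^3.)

[ρ_J] n=173: ρ(B_J) = cos(π/(n+1)) = cos(π/174) = 0.9998370.
√(1 − cos²(π/174)) = sin(π/174) ≈ 0.0180541.
ω* = 2/(1 + 0.0180541) = 2/1.0180541 = 1.9645321.
[ρ_SOR] ω* − 1 = 0.9645321.
m ≥ 3·ln10 / (−ln 0.9645321) = 191.286; smallest integer m = 192.

m = 192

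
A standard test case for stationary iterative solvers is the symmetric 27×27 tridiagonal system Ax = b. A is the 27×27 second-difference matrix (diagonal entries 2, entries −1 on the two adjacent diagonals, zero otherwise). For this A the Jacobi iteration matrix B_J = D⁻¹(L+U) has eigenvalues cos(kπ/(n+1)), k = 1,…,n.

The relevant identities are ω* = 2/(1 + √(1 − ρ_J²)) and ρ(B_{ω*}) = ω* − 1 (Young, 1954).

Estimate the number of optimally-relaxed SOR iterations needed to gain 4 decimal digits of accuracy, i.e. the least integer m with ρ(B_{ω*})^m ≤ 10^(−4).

m = 41

spectrum of D⁻¹(L+U) = {cos(kπ/28) : 1≤k≤27}; ρ_J = cos(π/28) = 0.9937122.
√(1 − cos²(π/28)) = sin(π/28) ≈ 0.1119645.
ω* = 2/(1+0.1119645) = 1.7986186
Hence ρ(B_{ω*}) = 1.7986186 − 1 = 0.7986186.
Need (0.7986186)^m ≤ 10^(−4): m ≥ 4·ln10/|ln 0.7986186| = 9.21034/0.224872 = 40.958 ⇒ m = 41.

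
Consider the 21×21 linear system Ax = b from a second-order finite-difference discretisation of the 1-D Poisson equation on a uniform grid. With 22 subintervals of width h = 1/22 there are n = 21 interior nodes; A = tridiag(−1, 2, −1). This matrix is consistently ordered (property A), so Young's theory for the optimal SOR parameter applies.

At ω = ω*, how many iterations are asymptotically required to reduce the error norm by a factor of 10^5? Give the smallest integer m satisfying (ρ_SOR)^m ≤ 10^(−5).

m = 41

ρ_J = max_k |cos(kπ/22)| = cos(π/22) = 0.9898214
√(1 − cos²(π/22)) = sin(π/22) ≈ 0.1423148.
ω* = 2/(1 + 0.1423148) = 2/1.1423148 = 1.7508309.
[ρ_SOR] ω* − 1 = 0.7508309.
5·ln10 = 11.5129; −ln(0.7508309) = 0.286575; m = ⌈11.5129/0.286575⌉ = ⌈40.174⌉ = 41.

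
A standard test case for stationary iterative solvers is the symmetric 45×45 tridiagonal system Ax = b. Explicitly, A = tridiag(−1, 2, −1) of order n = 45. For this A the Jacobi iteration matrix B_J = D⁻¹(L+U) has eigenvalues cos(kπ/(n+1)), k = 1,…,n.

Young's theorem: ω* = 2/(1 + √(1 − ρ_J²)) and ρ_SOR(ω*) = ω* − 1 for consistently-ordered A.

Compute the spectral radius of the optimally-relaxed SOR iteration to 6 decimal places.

ρ_SOR = 0.872234

With n=45, ρ(Jacobi) = cos(π/46) = 0.997669.
root = sin(π/46) = 0.0682424  (since 1−cos² = sin²).
Young: ω* = 2/(1+√(1−ρ_J²)) = 2/(1+0.0682424) = 2/1.0682424 = 1.872234.
[ρ_SOR] ω* − 1 = 0.872234.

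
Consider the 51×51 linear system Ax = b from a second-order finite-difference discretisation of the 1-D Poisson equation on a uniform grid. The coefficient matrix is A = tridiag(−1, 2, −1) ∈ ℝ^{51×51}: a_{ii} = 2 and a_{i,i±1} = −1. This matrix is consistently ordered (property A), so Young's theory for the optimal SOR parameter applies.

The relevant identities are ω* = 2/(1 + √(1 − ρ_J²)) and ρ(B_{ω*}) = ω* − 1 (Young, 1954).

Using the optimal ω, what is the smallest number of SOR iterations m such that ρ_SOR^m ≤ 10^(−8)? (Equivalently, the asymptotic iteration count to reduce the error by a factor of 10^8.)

ρ_J = max_k |cos(kπ/52)| = cos(π/52) = 0.9981756
root = sin(π/52) = 0.0603785  (since 1−cos² = sin²).
[ω*] 2 ÷ (1 + 0.0603785) = 2 ÷ 1.0603785 = 1.8861190.
and ρ(B_{ω*}) = 1.8861190 − 1 = 0.8861190.
Need (0.8861190)^m ≤ 10^(−8): m ≥ 8·ln10/|ln 0.8861190| = 18.4207/0.120904 = 152.358 ⇒ m = 153.

m = 153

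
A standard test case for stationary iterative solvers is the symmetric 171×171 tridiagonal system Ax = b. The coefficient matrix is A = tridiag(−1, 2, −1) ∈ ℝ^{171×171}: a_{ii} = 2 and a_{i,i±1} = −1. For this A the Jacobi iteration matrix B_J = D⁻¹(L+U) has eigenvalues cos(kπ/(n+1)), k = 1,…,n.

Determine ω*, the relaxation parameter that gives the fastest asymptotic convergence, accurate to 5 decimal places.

ω* = 1.96413

n=171: λ(B_J) = 1 − λ(A)/2 = cos(kπ/172); k=1 gives ρ_J = 0.99983.
root = sin(π/172) = 0.018264  (since 1−cos² = sin²).
ω* = 2/(1+0.018264) = 1.96413
ρ_SOR = ω* − 1 = 1.96413 − 1 = 0.96413.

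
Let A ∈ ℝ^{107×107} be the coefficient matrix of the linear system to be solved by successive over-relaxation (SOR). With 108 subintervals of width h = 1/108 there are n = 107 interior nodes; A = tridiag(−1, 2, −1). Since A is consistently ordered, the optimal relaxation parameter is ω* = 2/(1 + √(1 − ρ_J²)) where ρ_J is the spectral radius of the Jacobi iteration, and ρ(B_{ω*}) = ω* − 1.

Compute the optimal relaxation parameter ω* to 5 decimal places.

spectrum of D⁻¹(L+U) = {cos(kπ/108) : 1≤k≤107}; ρ_J = cos(π/108) = 0.99958.
√(1 − cos²(π/108)) = sin(π/108) ≈ 0.029085.
ω* = 2/(1 + 0.029085) = 2/1.029085 = 1.94347.
ρ(B_{ω*}) = ω*−1 = 0.94347

ω* = 1.94347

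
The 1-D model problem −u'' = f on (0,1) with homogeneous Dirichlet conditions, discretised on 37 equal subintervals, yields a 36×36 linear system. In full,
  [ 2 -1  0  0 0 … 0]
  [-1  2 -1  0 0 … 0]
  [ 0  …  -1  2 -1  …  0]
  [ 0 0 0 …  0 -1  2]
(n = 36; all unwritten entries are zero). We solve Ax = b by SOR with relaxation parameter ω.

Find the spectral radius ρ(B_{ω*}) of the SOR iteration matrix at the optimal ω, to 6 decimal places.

ρ_SOR = 0.843648

spectrum of D⁻¹(L+U) = {cos(kπ/37) : 1≤k≤36}; ρ_J = cos(π/37) = 0.996397.
√(1 − cos²(π/37)) = sin(π/37) ≈ 0.0848059.
ω* = 2/(1 + 0.0848059) = 2/1.0848059 = 1.843648.
[ρ_SOR] ω* − 1 = 0.843648.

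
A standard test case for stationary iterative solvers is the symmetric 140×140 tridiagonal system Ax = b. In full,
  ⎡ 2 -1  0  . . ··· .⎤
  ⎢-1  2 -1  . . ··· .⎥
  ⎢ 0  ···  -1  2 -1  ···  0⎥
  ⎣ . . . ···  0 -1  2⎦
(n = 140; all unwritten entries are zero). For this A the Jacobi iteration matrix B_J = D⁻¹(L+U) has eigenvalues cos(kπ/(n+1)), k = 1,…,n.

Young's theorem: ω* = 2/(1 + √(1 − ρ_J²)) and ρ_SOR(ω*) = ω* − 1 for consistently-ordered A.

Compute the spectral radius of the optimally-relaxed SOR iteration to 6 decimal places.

ρ_SOR = 0.956413

[ρ_J] n=140: ρ(B_J) = cos(π/(n+1)) = cos(π/141) = 0.999752.
√(1−ρ_J²) simplifies to sin(π/141) = 0.0222790.
ω* = 2 / (1 + 0.0222790) = 2 / 1.0222790 ≈ 1.956413.
At ω = 1.956413 every |λ(B_ω)| = ω−1, so ρ_SOR = 0.956413.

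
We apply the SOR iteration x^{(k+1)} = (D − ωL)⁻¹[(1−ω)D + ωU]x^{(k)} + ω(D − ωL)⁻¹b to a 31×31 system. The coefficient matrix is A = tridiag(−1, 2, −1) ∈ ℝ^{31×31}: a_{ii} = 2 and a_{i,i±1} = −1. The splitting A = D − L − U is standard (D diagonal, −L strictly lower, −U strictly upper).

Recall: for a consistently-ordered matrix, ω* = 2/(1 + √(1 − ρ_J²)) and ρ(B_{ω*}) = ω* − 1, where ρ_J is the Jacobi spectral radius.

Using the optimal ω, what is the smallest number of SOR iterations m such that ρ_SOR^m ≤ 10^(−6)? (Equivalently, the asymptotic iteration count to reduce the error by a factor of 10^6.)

B_J for the 31×31 system has eigenvalues cos(kπ/32); ρ_J = cos(π/32) = 0.9951847.
√(1−ρ_J²) simplifies to sin(π/32) = 0.0980171.
[ω*] 2 ÷ (1 + 0.0980171) = 2 ÷ 1.0980171 = 1.8214653.
[ρ_SOR] ω* − 1 = 0.8214653.
ρ_SOR^m ≤ 10^(−6) ⇔ m ≥ 6·ln10/(−ln 0.8214653) = 13.8155/0.196666 = 70.249; m = ⌈70.249⌉ = 71.

m = 71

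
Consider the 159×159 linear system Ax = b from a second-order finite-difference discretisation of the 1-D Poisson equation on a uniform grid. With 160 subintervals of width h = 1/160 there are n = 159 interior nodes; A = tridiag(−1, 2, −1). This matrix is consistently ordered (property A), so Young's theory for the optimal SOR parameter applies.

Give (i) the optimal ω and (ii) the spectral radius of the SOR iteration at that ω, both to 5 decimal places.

With n=159, ρ(Jacobi) = cos(π/160) = 0.99981.
root = sin(π/160) = 0.019634  (since 1−cos² = sin²).
Young: ω* = 2/(1+√(1−ρ_J²)) = 2/(1+0.019634) = 2/1.019634 = 1.96149.
[ρ_SOR] ω* − 1 = 0.96149.

ω* = 1.96149, ρ_SOR = 0.96149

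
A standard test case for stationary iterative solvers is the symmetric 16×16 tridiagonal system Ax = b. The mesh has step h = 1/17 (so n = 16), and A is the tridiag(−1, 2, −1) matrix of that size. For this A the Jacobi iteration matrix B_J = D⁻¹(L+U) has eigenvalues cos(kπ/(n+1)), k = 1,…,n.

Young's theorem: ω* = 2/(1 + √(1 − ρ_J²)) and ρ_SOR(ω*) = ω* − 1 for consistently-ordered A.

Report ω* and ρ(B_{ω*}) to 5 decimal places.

B_J for the 16×16 system has eigenvalues cos(kπ/17); ρ_J = cos(π/17) = 0.98297.
√(1−ρ_J²) simplifies to sin(π/17) = 0.183750.
[ω*] 2 ÷ (1 + 0.183750) = 2 ÷ 1.183750 = 1.68955.
At ω = 1.68955 every |λ(B_ω)| = ω−1, so ρ_SOR = 0.68955.

ω* = 1.68955, ρ_SOR = 0.68955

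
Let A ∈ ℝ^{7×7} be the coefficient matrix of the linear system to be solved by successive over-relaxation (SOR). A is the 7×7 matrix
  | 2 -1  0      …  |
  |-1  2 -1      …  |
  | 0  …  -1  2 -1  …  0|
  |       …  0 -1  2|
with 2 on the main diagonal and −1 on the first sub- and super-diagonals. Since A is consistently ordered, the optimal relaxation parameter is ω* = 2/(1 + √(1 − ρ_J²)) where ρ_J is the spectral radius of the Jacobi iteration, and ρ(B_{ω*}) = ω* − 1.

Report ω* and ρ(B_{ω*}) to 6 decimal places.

ω* = 1.446463, ρ_SOR = 0.446463

B_J for the 7×7 system has eigenvalues cos(kπ/8); ρ_J = cos(π/8) = 0.923880.
√(1−ρ_J²) simplifies to sin(π/8) = 0.3826834.
ω* = 2/(1 + 0.3826834) = 2/1.3826834 = 1.446463.
and ρ(B_{ω*}) = 1.446463 − 1 = 0.446463.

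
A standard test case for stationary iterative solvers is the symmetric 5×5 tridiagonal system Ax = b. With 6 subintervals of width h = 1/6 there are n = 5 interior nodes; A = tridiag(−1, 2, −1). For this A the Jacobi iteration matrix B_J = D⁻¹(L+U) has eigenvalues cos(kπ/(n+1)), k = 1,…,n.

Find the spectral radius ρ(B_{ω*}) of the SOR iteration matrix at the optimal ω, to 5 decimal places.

n=5: λ(B_J) = 1 − λ(A)/2 = cos(kπ/6); k=1 gives ρ_J = 0.86603.
√(1−ρ_J²) simplifies to sin(π/6) = 0.500000.
ω* = 2/(1 + 0.500000) = 2/1.500000 = 1.33333.
At ω = 1.33333 every |λ(B_ω)| = ω−1, so ρ_SOR = 0.33333.

ρ_SOR = 0.33333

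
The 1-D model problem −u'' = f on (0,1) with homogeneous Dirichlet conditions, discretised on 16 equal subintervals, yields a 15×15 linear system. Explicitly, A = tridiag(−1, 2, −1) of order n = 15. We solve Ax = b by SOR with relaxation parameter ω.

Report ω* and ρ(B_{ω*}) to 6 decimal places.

ρ_J = max_k |cos(kπ/16)| = cos(π/16) = 0.980785
root = sin(π/16) = 0.1950903  (since 1−cos² = sin²).
ω* = 2/(1+0.1950903) = 1.673514
At ω = 1.673514 every |λ(B_ω)| = ω−1, so ρ_SOR = 0.673514.

ω* = 1.673514, ρ_SOR = 0.673514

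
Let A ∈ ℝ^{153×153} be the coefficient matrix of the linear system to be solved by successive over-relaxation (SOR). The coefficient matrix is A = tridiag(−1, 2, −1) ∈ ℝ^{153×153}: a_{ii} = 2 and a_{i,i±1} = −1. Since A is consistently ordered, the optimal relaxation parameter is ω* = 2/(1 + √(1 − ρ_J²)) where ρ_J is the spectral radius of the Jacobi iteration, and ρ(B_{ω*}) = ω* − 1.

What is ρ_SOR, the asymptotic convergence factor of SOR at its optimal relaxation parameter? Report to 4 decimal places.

B_J for the 153×153 system has eigenvalues cos(kπ/154); ρ_J = cos(π/154) = 0.9998.
root = sin(π/154) = 0.02040  (since 1−cos² = sin²).
Young: ω* = 2/(1+√(1−ρ_J²)) = 2/(1+0.02040) = 2/1.02040 = 1.9600.
Hence ρ(B_{ω*}) = 1.9600 − 1 = 0.9600.

ρ_SOR = 0.9600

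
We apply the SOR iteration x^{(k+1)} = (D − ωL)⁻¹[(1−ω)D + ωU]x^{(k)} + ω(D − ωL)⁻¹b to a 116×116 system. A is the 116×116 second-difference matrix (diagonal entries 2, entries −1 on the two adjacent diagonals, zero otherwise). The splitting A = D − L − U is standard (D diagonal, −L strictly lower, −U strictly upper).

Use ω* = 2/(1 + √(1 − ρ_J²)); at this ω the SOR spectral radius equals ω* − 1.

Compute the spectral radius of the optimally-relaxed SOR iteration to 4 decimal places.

ρ_SOR = 0.9477

[ρ_J] n=116: ρ(B_J) = cos(π/(n+1)) = cos(π/117) = 0.9996.
√(1 − cos²(π/117)) = sin(π/117) ≈ 0.02685.
[ω*] 2 ÷ (1 + 0.02685) = 2 ÷ 1.02685 = 1.9477.
At ω = 1.9477 every |λ(B_ω)| = ω−1, so ρ_SOR = 0.9477.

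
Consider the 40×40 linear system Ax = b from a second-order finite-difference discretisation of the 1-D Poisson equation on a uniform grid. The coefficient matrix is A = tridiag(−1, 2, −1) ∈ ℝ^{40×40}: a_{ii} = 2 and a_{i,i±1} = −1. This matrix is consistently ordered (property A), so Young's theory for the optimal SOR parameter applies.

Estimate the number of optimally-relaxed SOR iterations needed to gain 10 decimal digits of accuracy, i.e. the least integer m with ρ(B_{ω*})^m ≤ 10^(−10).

ρ_J = max_k |cos(kπ/41)| = cos(π/41) = 0.9970658
1 − cos²(π/41) = sin²(π/41) ⇒ √(1−ρ_J²) = sin(π/41) = 0.0765493.
[ω*] 2 ÷ (1 + 0.0765493) = 2 ÷ 1.0765493 = 1.8577877.
ρ_SOR = ω* − 1 = 1.8577877 − 1 = 0.8577877.
Need (0.8577877)^m ≤ 10^(−10): m ≥ 10·ln10/|ln 0.8577877| = 23.0259/0.153399 = 150.105 ⇒ m = 151.

m = 151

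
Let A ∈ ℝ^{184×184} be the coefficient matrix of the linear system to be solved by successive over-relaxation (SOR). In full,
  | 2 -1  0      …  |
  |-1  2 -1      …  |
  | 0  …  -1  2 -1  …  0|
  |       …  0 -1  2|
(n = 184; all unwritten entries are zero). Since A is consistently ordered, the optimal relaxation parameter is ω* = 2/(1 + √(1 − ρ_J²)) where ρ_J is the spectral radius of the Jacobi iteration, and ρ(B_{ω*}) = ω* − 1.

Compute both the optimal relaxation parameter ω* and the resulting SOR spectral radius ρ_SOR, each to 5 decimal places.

ω* = 1.96661, ρ_SOR = 0.96661

[ρ_J] n=184: ρ(B_J) = cos(π/(n+1)) = cos(π/185) = 0.99986.
root = sin(π/185) = 0.016981  (since 1−cos² = sin²).
Then 2/(1+√(1−ρ_J²)) = 2/(1+0.016981); ω* = 2/1.016981 = 1.96661.
ρ_SOR = ω* − 1 = 1.96661 − 1 = 0.96661.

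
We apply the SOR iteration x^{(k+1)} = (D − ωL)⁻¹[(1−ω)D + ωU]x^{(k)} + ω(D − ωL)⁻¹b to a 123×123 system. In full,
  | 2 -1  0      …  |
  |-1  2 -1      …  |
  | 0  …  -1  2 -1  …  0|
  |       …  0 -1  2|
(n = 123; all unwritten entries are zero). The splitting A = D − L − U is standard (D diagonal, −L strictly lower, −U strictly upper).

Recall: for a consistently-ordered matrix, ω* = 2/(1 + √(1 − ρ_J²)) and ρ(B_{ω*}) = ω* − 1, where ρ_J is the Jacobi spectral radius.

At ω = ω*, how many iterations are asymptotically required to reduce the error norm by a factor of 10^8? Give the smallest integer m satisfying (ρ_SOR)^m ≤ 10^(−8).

m = 364

n=123: λ(B_J) = 1 − λ(A)/2 = cos(kπ/124); k=1 gives ρ_J = 0.9996791.
root = sin(π/124) = 0.0253327  (since 1−cos² = sin²).
ω* = 2 / (1 + 0.0253327) = 2 / 1.0253327 ≈ 1.9505864.
At ω = 1.9505864 every |λ(B_ω)| = ω−1, so ρ_SOR = 0.9505864.
8·ln10 = 18.4207; −ln(0.9505864) = 0.0506762; m = ⌈18.4207/0.0506762⌉ = ⌈363.498⌉ = 364.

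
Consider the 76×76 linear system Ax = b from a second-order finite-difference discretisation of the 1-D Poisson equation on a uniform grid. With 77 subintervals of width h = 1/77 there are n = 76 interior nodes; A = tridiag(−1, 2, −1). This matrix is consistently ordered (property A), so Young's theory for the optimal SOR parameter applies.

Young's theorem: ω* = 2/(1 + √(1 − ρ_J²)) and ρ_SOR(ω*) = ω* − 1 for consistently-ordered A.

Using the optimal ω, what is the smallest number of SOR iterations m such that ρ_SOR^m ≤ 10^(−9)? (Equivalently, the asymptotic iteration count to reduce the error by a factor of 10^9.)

m = 254

½·tridiag(1,0,1) at n=76: λ_k = cos(kπ/77); max |λ| at k=1 ⇒ ρ_J = cos(π/77) ≈ 0.9991678.
√(1−ρ_J²) simplifies to sin(π/77) = 0.0407886.
ω* = 2/(1 + 0.0407886) = 2/1.0407886 = 1.9216198.
At ω = 1.9216198 every |λ(B_ω)| = ω−1, so ρ_SOR = 0.9216198.
9·ln10 = 20.7233; −ln(0.9216198) = 0.0816225; m = ⌈20.7233/0.0816225⌉ = ⌈253.892⌉ = 254.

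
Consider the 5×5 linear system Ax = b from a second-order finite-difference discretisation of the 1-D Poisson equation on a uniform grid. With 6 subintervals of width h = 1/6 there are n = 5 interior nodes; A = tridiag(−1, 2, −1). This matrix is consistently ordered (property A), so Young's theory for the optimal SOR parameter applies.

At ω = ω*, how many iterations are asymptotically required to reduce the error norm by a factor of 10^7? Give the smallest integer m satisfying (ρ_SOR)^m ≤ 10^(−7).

m = 15

[ρ_J] n=5: ρ(B_J) = cos(π/(n+1)) = cos(π/6) = 0.8660254.
√(1 − cos²(π/6)) = sin(π/6) ≈ 0.5000000.
ω* = 2/(1 + 0.5000000) = 2/1.5000000 = 1.3333333.
ρ(B_{ω*}) = ω*−1 = 0.3333333
7·ln10 = 16.1181; −ln(0.3333333) = 1.09861; m = ⌈16.1181/1.09861⌉ = ⌈14.671⌉ = 15.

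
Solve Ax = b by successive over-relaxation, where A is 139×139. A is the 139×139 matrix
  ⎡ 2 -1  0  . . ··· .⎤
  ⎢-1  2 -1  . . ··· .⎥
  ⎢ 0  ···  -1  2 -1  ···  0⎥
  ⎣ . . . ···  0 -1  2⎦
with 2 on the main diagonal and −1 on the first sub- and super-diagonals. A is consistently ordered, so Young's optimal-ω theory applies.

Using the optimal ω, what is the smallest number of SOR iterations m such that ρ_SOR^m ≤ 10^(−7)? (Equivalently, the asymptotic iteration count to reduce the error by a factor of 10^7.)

spectrum of D⁻¹(L+U) = {cos(kπ/140) : 1≤k≤139}; ρ_J = cos(π/140) = 0.9997482.
root = sin(π/140) = 0.0224381  (since 1−cos² = sin²).
Then 2/(1+√(1−ρ_J²)) = 2/(1+0.0224381); ω* = 2/1.0224381 = 1.9561086.
Hence ρ(B_{ω*}) = 1.9561086 − 1 = 0.9561086.
m ≥ 7·ln10 / (−ln 0.9561086) = 359.107; smallest integer m = 360.

m = 360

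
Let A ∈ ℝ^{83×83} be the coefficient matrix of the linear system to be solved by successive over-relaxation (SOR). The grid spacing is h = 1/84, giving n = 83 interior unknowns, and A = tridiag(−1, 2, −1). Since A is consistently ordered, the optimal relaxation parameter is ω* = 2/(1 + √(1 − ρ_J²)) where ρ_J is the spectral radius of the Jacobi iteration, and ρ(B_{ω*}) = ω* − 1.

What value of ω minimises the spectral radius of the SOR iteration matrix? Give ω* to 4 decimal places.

With n=83, ρ(Jacobi) = cos(π/84) = 0.9993.
√(1−ρ_J²) simplifies to sin(π/84) = 0.03739.
ω* = 2/(1+0.03739) = 1.9279
ρ_SOR = ω* − 1 = 1.9279 − 1 = 0.9279.

ω* = 1.9279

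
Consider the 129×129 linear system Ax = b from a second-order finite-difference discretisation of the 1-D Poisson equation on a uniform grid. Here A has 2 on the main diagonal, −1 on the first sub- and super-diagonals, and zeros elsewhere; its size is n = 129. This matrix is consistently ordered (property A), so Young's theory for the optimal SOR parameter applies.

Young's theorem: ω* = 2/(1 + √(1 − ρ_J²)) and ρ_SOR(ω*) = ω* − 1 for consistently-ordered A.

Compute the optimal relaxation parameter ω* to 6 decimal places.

n=129: λ(B_J) = 1 − λ(A)/2 = cos(kπ/130); k=1 gives ρ_J = 0.999708.
√(1 − cos²(π/130)) = sin(π/130) ≈ 0.0241637.
ω* = 2 / (1 + 0.0241637) = 2 / 1.0241637 ≈ 1.952813.
and ρ(B_{ω*}) = 1.952813 − 1 = 0.952813.

ω* = 1.952813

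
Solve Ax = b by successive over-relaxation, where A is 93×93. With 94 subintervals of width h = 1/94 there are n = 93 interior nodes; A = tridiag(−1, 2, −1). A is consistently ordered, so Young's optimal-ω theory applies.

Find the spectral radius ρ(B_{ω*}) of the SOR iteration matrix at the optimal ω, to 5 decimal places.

ρ_J = max_k |cos(kπ/94)| = cos(π/94) = 0.99944
√(1−ρ_J²) = |sin(π/94)| = 0.033415
ω* = 2 / (1 + 0.033415) = 2 / 1.033415 ≈ 1.93533.
ρ_SOR = ω* − 1 = 1.93533 − 1 = 0.93533.

ρ_SOR = 0.93533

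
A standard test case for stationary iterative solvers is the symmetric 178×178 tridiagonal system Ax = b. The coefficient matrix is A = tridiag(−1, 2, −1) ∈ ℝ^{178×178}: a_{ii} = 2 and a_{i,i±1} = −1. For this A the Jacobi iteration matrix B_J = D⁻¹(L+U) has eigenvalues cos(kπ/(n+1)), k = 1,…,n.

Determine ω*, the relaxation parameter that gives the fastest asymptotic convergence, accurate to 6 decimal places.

n=178: λ(B_J) = 1 − λ(A)/2 = cos(kπ/179); k=1 gives ρ_J = 0.999846.
root = sin(π/179) = 0.0175499  (since 1−cos² = sin²).
Then 2/(1+√(1−ρ_J²)) = 2/(1+0.0175499); ω* = 2/1.0175499 = 1.965506.
and ρ(B_{ω*}) = 1.965506 − 1 = 0.965506.

ω* = 1.965506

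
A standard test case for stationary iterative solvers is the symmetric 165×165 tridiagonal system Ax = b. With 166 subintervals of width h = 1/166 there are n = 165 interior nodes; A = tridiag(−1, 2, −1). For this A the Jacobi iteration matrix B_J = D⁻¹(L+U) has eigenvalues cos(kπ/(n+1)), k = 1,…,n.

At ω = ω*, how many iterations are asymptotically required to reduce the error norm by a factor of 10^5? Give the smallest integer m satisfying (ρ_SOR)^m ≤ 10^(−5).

[ρ_J] n=165: ρ(B_J) = cos(π/(n+1)) = cos(π/166) = 0.9998209.
√(1 − cos²(π/166)) = sin(π/166) ≈ 0.0189241.
So ω* = 2/1.0189241 = 1.9628547 (Young).
Hence ρ(B_{ω*}) = 1.9628547 − 1 = 0.9628547.
(0.9628547)^m ≤ 10^{−5}  ⇒  m·ln(0.9628547) ≤ −5·ln10  ⇒  m ≥ 304.149  ⇒  m = 305

m = 305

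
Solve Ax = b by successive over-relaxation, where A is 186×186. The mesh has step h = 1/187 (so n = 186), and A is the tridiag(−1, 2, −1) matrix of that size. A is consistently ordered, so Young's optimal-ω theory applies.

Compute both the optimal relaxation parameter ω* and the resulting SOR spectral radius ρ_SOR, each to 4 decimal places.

ω* = 1.9670, ρ_SOR = 0.9670

[ρ_J] n=186: ρ(B_J) = cos(π/(n+1)) = cos(π/187) = 0.9999.
√(1−ρ_J²) = |sin(π/187)| = 0.01680
ω* = 2/(1 + 0.01680) = 2/1.01680 = 1.9670.
Hence ρ(B_{ω*}) = 1.9670 − 1 = 0.9670.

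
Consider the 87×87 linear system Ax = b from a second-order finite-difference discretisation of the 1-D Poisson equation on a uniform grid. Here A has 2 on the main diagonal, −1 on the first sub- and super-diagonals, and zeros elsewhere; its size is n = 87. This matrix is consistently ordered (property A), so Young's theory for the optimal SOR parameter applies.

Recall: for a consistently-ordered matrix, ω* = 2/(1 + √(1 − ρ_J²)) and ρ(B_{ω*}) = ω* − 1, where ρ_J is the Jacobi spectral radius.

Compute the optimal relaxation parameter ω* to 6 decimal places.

ω* = 1.931075

½·tridiag(1,0,1) at n=87: λ_k = cos(kπ/88); max |λ| at k=1 ⇒ ρ_J = cos(π/88) ≈ 0.999363.
root = sin(π/88) = 0.0356923  (since 1−cos² = sin²).
Then 2/(1+√(1−ρ_J²)) = 2/(1+0.0356923); ω* = 2/1.0356923 = 1.931075.
ρ_SOR = ω* − 1 ≈ 0.931075.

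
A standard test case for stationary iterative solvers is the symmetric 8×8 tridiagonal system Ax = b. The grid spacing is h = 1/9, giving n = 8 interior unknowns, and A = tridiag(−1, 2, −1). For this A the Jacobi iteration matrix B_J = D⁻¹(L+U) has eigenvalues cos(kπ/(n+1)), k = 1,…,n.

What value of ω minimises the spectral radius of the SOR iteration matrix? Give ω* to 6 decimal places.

ω* = 1.490291

With n=8, ρ(Jacobi) = cos(π/9) = 0.939693.
1 − cos²(π/9) = sin²(π/9) ⇒ √(1−ρ_J²) = sin(π/9) = 0.3420201.
ω* = 2/(1 + 0.3420201) = 2/1.3420201 = 1.490291.
ρ_SOR = ω* − 1 ≈ 0.490291.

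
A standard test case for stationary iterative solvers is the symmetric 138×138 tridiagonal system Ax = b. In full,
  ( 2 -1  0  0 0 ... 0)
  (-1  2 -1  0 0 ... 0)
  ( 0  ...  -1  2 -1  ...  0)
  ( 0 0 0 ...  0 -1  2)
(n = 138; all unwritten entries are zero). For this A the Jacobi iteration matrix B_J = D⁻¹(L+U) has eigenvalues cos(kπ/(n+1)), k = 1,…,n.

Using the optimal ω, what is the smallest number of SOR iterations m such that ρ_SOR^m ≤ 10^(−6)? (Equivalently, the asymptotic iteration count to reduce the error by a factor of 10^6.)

½·tridiag(1,0,1) at n=138: λ_k = cos(kπ/139); max |λ| at k=1 ⇒ ρ_J = cos(π/139) ≈ 0.9997446.
√(1−ρ_J²) simplifies to sin(π/139) = 0.0225995.
So ω* = 2/1.0225995 = 1.9557999 (Young).
Hence ρ(B_{ω*}) = 1.9557999 − 1 = 0.9557999.
Need (0.9557999)^m ≤ 10^(−6): m ≥ 6·ln10/|ln 0.9557999| = 13.8155/0.0452067 = 305.607 ⇒ m = 306.

m = 306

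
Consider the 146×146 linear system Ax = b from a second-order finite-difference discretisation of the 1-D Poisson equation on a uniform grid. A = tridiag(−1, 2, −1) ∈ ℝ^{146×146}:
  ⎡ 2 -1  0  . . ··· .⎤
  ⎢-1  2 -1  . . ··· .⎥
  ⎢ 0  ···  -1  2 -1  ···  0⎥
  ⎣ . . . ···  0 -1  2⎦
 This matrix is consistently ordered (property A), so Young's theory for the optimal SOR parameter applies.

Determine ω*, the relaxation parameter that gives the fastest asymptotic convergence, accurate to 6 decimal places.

spectrum of D⁻¹(L+U) = {cos(kπ/147) : 1≤k≤146}; ρ_J = cos(π/147) = 0.999772.
√(1−ρ_J²) simplifies to sin(π/147) = 0.0213698.
ω* = 2 / (1 + 0.0213698) = 2 / 1.0213698 ≈ 1.958155.
At ω = 1.958155 every |λ(B_ω)| = ω−1, so ρ_SOR = 0.958155.

ω* = 1.958155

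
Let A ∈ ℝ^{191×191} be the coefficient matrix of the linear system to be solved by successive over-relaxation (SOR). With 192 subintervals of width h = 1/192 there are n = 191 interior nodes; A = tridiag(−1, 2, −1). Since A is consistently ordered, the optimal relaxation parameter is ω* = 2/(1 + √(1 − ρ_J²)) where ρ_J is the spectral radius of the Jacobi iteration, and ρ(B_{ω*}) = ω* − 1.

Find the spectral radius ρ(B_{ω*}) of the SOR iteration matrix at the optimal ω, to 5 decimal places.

[ρ_J] n=191: ρ(B_J) = cos(π/(n+1)) = cos(π/192) = 0.99987.
√(1−ρ_J²) simplifies to sin(π/192) = 0.016362.
Then 2/(1+√(1−ρ_J²)) = 2/(1+0.016362); ω* = 2/1.016362 = 1.96780.
ρ_SOR = ω* − 1 = 1.96780 − 1 = 0.96780.

ρ_SOR = 0.96780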